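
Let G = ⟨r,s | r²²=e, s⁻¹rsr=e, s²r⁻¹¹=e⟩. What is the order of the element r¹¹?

Compute successive powers until reaching e:
  (r¹¹)¹ = r¹¹, (r¹¹)² = e.
The smallest positive k with (r¹¹)ᵏ = e is 2.

Answer: 2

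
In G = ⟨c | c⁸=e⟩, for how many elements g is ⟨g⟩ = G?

G is cyclic of order 8. An element generates G iff its order is 8, and a cyclic group of order 8 has exactly φ(8) = 4 such elements.

Answer: 4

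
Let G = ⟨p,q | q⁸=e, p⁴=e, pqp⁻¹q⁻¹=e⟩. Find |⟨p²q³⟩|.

|⟨p²q³⟩| equals the order of p²q³. Compute successive powers until reaching e:
  (p²q³)¹ = p²q³, (p²q³)² = q⁶, (p²q³)³ = p²q, (p²q³)⁴ = q⁴, (p²q³)⁵ = p²q⁷, (p²q³)⁶ = q², (p²q³)⁷ = p²q⁵, (p²q³)⁸ = e.
The smallest positive k with (p²q³)ᵏ = e is 8, so |⟨p²q³⟩| = 8.

Answer: 8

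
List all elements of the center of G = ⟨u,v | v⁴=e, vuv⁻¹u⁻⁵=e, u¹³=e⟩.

An element z ∈ Z(G) iff z commutes with every generator.
For example e is central: e·u = u = u·e; e·v = v = v·e.
Whereas u ∉ Z(G) since u·v = uv ≠ u⁵v = v·u.
Checking each of the 52 elements this way gives Z(G) = {e}, of order 1.

Answer: {e}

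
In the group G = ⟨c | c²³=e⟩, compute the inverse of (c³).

The order of (c³) is 23 (smallest k with (c³)ᵏ = e), so (c³)⁻¹ = (c³)²² = c²⁰.
Check: (c³) · (c²⁰) → (c³) · c²⁰ = e, giving e as required.

Answer: c²⁰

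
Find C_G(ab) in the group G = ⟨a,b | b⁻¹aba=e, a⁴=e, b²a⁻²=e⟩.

⟨ab⟩ ⊆ C_G(ab) since powers of ab commute with ab; so |C_G(ab)| ≥ |⟨ab⟩| = 4.
By orbit–stabilizer, |C_G(ab)| = |G| / |conj. class of ab| = 8 / 2 = 4.
The 4 elements commuting with ab are {e, a², ab, ab⁻¹}.

Answer: {e, a², ab, ab⁻¹}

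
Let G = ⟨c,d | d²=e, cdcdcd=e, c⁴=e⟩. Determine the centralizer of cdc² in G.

⟨cdc²⟩ ⊆ C_G(cdc²) since powers of cdc² commute with cdc²; so |C_G(cdc²)| ≥ |⟨cdc²⟩| = 3.
By orbit–stabilizer, |C_G(cdc²)| = |G| / |conj. class of cdc²| = 24 / 8 = 3.
The 3 elements commuting with cdc² are {e, c²dc³, cdc²}.

Answer: {e, c²dc³, cdc²}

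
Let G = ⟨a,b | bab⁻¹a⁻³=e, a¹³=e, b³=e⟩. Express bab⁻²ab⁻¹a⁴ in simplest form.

Multiply left to right, reducing at each step:
  b · a = a³b
  (a³b) · b⁻² = a³b²
  (a³b²) · a = a¹²b²
  (a¹²b²) · b⁻¹ = a¹²b
  (a¹²b) · a⁴ = a¹¹b

Answer: a¹¹b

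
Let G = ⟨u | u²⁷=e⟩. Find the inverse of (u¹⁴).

The order of (u¹⁴) is 27 (smallest k with (u¹⁴)ᵏ = e), so (u¹⁴)⁻¹ = (u¹⁴)²⁶ = u¹³.
Check: (u¹⁴) · (u¹³) → (u¹⁴) · u¹³ = e, giving e as required.

Answer: u¹³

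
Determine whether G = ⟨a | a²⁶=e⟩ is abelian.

G has a single generator, so G is cyclic and hence abelian.

Answer: Yes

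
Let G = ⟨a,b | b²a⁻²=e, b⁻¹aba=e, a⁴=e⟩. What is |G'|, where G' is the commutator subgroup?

G' = [G, G] is generated by all commutators. The generator-pair commutators are: [a, b] = a².
The subgroup they normally generate is {e, a²}, of order 2.
Check: |G/G'| = 8/2 = 4 is the order of the abelianisation.

Answer: 2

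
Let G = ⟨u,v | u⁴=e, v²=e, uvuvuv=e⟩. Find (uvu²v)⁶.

Compute successive powers of (uvu²v), reducing at each step:
  (uvu²v)²: (uvu²v) · u = vu²v;   (vu²v) · v = vu²;   (vu²) · u² = v;   v · v = e
  (uvu²v)³: e · u = u;   u · v = uv;   (uv) · u² = uvu²;   (uvu²) · v = uvu²v
  (uvu²v)⁴: (uvu²v) · u = vu²v;   (vu²v) · v = vu²;   (vu²) · u² = v;   v · v = e
  (uvu²v)⁵: e · u = u;   u · v = uv;   (uv) · u² = uvu²;   (uvu²) · v = uvu²v
  (uvu²v)⁶: (uvu²v) · u = vu²v;   (vu²v) · v = vu²;   (vu²) · u² = v;   v · v = e

Answer: e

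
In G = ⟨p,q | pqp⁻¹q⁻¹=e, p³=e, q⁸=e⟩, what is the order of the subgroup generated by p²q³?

|⟨p²q³⟩| equals the order of p²q³. Compute successive powers until reaching e:
  (p²q³)¹ = p²q³, (p²q³)² = pq⁶, (p²q³)³ = q, (p²q³)⁴ = p²q⁴, (p²q³)⁵ = pq⁷, (p²q³)⁶ = q², (p²q³)⁷ = p²q⁵, (p²q³)⁸ = p, (p²q³)⁹ = q³, (p²q³)¹⁰ = p²q⁶, (p²q³)¹¹ = pq, (p²q³)¹² = q⁴, (p²q³)¹³ = p²q⁷, (p²q³)¹⁴ = pq², (p²q³)¹⁵ = q⁵, (p²q³)¹⁶ = p², (p²q³)¹⁷ = pq³, (p²q³)¹⁸ = q⁶, (p²q³)¹⁹ = p²q, (p²q³)²⁰ = pq⁴, (p²q³)²¹ = q⁷, (p²q³)²² = p²q², (p²q³)²³ = pq⁵, (p²q³)²⁴ = e.
The smallest positive k with (p²q³)ᵏ = e is 24, so |⟨p²q³⟩| = 24.

Answer: 24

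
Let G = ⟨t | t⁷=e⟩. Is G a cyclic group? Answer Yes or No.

|G| = 7. The element t has order 7 (its powers give 7 distinct elements), so ⟨t⟩ = G and G is cyclic.

Answer: Yes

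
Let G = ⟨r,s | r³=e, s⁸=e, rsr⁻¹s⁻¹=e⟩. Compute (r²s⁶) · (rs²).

Compute (r²s⁶) · (rs²) by multiplying left to right and reducing via the relations at each step:
  (r²s⁶) · r = s⁶
  (s⁶) · s² = e

Answer: e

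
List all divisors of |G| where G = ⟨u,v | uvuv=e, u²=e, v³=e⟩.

|G| = 6 = 2 · 3. By Lagrange's theorem the order of any subgroup divides 6; the divisors of 6 are 1, 2, 3, 6.

Answer: 1, 2, 3, 6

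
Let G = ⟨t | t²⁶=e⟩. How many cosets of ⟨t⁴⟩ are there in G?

First find ord(t⁴) by computing successive powers:
  (t⁴)¹ = t⁴, (t⁴)² = t⁸, (t⁴)³ = t¹², (t⁴)⁴ = t¹⁶, (t⁴)⁵ = t²⁰, (t⁴)⁶ = t²⁴, (t⁴)⁷ = t², (t⁴)⁸ = t⁶, (t⁴)⁹ = t¹⁰, (t⁴)¹⁰ = t¹⁴, (t⁴)¹¹ = t¹⁸, (t⁴)¹² = t²², (t⁴)¹³ = e.
So |⟨t⁴⟩| = ord(t⁴) = 13. With |G| = 26, by Lagrange [G : ⟨t⁴⟩] = 26/13 = 2.

Answer: 2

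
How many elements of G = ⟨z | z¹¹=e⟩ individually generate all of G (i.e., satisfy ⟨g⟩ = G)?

G is cyclic of order 11. An element generates G iff its order is 11, and a cyclic group of order 11 has exactly φ(11) = 10 such elements.

Answer: 10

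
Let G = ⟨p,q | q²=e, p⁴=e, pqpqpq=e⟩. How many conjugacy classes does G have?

The conjugacy classes (representative and size) are:
  [e] (size 1), [p³] (size 6), [p²qp²q] (size 3), [pqp³] (size 6), [qp³] (size 8).
Class equation: 1 + 6 + 3 + 6 + 8 = 24 = |G|. So G has 5 conjugacy classes.

Answer: 5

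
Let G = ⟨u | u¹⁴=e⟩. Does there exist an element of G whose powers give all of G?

|G| = 14. The element u has order 14 (its powers give 14 distinct elements), so ⟨u⟩ = G and G is cyclic.

Answer: Yes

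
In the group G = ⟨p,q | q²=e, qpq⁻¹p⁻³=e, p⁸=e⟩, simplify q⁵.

Compute successive powers of q, reducing at each step:
  q²: q · q = e
  q³: e · q = q
  q⁴: q · q = e
  q⁵: e · q = q

Answer: q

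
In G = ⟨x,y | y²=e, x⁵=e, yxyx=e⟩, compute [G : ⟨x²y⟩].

First find ord(x²y) by computing successive powers:
  (x²y)¹ = x²y, (x²y)² = e.
So |⟨x²y⟩| = ord(x²y) = 2. With |G| = 10, by Lagrange [G : ⟨x²y⟩] = 10/2 = 5.

Answer: 5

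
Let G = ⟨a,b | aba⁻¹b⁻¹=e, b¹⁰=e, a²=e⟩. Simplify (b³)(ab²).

Compute (b³) · (ab²) by multiplying left to right and reducing via the relations at each step:
  (b³) · a = ab³
  (ab³) · b² = ab⁵

Answer: ab⁵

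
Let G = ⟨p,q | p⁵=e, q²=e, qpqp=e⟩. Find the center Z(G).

An element z ∈ Z(G) iff z commutes with every generator.
For example e is central: e·p = p = p·e; e·q = q = q·e.
Whereas p ∉ Z(G) since p·q = pq ≠ p⁴q = q·p.
Checking each of the 10 elements this way gives Z(G) = {e}, of order 1.

Answer: {e}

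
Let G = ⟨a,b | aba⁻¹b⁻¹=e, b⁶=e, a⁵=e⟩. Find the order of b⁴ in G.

Compute successive powers until reaching e:
  (b⁴)¹ = b⁴, (b⁴)² = b², (b⁴)³ = e.
The smallest positive k with (b⁴)ᵏ = e is 3.

Answer: 3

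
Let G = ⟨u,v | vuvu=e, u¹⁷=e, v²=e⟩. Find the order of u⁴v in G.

Compute successive powers until reaching e:
  (u⁴v)¹ = u⁴v, (u⁴v)² = e.
The smallest positive k with (u⁴v)ᵏ = e is 2.

Answer: 2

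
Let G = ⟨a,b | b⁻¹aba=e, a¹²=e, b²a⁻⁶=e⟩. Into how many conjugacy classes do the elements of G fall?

The conjugacy classes (representative and size) are:
  [e] (size 1), [a¹¹] (size 2), [a²] (size 2), [a⁹] (size 2), [a⁴] (size 2), [a⁵] (size 2), [a⁶] (size 1), [a²b] (size 6), [ab] (size 6).
Class equation: 1 + 2 + 2 + 2 + 2 + 2 + 1 + 6 + 6 = 24 = |G|. So G has 9 conjugacy classes.

Answer: 9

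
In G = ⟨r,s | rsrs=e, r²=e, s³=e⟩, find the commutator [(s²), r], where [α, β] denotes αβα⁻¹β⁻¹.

[(s²), r] = (s²)·r·(s²)⁻¹·r⁻¹.
  (s²) · r = rs
  (rs) · s = rs²
  (rs²) · r = s

Answer: s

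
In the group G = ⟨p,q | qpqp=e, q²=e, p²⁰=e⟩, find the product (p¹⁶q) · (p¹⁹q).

Compute (p¹⁶q) · (p¹⁹q) by multiplying left to right and reducing via the relations at each step:
  (p¹⁶q) · p¹⁹ = p¹⁷q
  (p¹⁷q) · q = p¹⁷

Answer: p¹⁷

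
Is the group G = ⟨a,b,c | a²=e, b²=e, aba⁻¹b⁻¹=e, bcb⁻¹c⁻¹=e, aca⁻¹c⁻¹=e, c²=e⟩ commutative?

Each pair of generators commutes: a·b = ab = b·a; a·c = ac = c·a; b·c = bc = c·b. Since the generators pairwise commute, every element of G commutes with every other, so G is abelian.

Answer: Yes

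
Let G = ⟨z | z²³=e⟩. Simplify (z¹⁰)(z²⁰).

Compute (z¹⁰) · (z²⁰) by multiplying left to right and reducing via the relations at each step:
  (z¹⁰) · z²⁰ = z⁷

Answer: z⁷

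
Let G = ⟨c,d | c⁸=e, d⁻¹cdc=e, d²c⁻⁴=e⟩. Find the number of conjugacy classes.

The conjugacy classes (representative and size) are:
  [e] (size 1), [c⁷] (size 2), [c⁶] (size 2), [c³] (size 2), [c⁴] (size 1), [c²d⁻¹] (size 4), [c³d⁻¹] (size 4).
Class equation: 1 + 2 + 2 + 2 + 1 + 4 + 4 = 16 = |G|. So G has 7 conjugacy classes.

Answer: 7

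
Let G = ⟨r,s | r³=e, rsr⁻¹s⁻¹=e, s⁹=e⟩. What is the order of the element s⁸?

Compute successive powers until reaching e:
  (s⁸)¹ = s⁸, (s⁸)² = s⁷, (s⁸)³ = s⁶, (s⁸)⁴ = s⁵, (s⁸)⁵ = s⁴, (s⁸)⁶ = s³, (s⁸)⁷ = s², (s⁸)⁸ = s, (s⁸)⁹ = e.
The smallest positive k with (s⁸)ᵏ = e is 9.

Answer: 9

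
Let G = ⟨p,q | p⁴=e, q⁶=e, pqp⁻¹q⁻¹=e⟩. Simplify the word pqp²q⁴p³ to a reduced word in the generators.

Multiply left to right, reducing at each step:
  p · q = pq
  (pq) · p² = p³q
  (p³q) · q⁴ = p³q⁵
  (p³q⁵) · p³ = p²q⁵

Answer: p²q⁵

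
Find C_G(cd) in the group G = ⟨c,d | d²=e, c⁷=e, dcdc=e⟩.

⟨cd⟩ ⊆ C_G(cd) since powers of cd commute with cd; so |C_G(cd)| ≥ |⟨cd⟩| = 2.
By orbit–stabilizer, |C_G(cd)| = |G| / |conj. class of cd| = 14 / 7 = 2.
The 2 elements commuting with cd are {e, cd}.

Answer: {e, cd}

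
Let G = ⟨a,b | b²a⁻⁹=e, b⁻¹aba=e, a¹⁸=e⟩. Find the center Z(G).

An element z ∈ Z(G) iff z commutes with every generator.
For example a⁹ is central: (a⁹)·a = a¹⁰ = a·(a⁹); (a⁹)·b = b⁻¹ = b·(a⁹).
Whereas a ∉ Z(G) since a·b = ab ≠ a⁸b⁻¹ = b·a.
Checking each of the 36 elements this way gives Z(G) = {e, a⁹}, of order 2.

Answer: {e, a⁹}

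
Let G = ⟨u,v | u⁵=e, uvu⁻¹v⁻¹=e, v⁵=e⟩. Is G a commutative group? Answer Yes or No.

Each pair of generators commutes: u·v = uv = v·u. Since the generators pairwise commute, every element of G commutes with every other, so G is abelian.

Answer: Yes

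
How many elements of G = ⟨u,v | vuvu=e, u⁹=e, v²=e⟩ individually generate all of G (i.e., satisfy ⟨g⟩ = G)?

⟨g⟩ = G would require ord(g) = |G| = 18, but the maximum element order in G is 9 < 18. So G is not cyclic and no single element generates it: the count is 0.

Answer: 0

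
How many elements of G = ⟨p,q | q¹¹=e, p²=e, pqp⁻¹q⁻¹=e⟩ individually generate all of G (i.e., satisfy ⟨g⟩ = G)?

G is cyclic of order 22. An element generates G iff its order is 22, and a cyclic group of order 22 has exactly φ(22) = 10 such elements.

Answer: 10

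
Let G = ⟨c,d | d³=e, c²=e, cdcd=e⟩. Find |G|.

Enumerate words in the generators, reducing via the relations: the distinct elements are
  {c, d, e, cd, d², cd²}.
No further products give new elements, so |G| = 6.

Answer: 6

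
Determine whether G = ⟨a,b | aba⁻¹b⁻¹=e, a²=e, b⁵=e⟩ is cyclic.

|G| = 10. The element ab has order 10 (its powers give 10 distinct elements), so ⟨ab⟩ = G and G is cyclic.

Answer: Yes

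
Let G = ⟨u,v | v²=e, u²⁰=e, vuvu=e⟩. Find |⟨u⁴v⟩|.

|⟨u⁴v⟩| equals the order of u⁴v. Compute successive powers until reaching e:
  (u⁴v)¹ = u⁴v, (u⁴v)² = e.
The smallest positive k with (u⁴v)ᵏ = e is 2, so |⟨u⁴v⟩| = 2.

Answer: 2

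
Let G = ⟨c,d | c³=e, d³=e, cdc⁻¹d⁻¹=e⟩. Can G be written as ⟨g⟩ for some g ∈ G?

|G| = 9, but the maximum element order in G is 3 < 9. No single element generates all of G, so G is not cyclic.

Answer: No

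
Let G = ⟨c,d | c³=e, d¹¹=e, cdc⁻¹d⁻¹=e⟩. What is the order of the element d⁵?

Compute successive powers until reaching e:
  (d⁵)¹ = d⁵, (d⁵)² = d¹⁰, (d⁵)³ = d⁴, (d⁵)⁴ = d⁹, (d⁵)⁵ = d³, (d⁵)⁶ = d⁸, (d⁵)⁷ = d², (d⁵)⁸ = d⁷, (d⁵)⁹ = d, (d⁵)¹⁰ = d⁶, (d⁵)¹¹ = e.
The smallest positive k with (d⁵)ᵏ = e is 11.

Answer: 11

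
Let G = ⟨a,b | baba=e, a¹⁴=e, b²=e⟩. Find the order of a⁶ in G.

Compute successive powers until reaching e:
  (a⁶)¹ = a⁶, (a⁶)² = a¹², (a⁶)³ = a⁴, (a⁶)⁴ = a¹⁰, (a⁶)⁵ = a², (a⁶)⁶ = a⁸, (a⁶)⁷ = e.
The smallest positive k with (a⁶)ᵏ = e is 7.

Answer: 7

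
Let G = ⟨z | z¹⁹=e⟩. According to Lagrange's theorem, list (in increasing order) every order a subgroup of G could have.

|G| = 19 = 19. By Lagrange's theorem the order of any subgroup divides 19; the divisors of 19 are 1, 19.

Answer: 1, 19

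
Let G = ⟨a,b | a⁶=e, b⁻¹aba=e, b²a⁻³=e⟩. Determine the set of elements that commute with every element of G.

An element z ∈ Z(G) iff z commutes with every generator.
For example a³ is central: (a³)·a = a⁴ = a·(a³); (a³)·b = b⁻¹ = b·(a³).
Whereas a ∉ Z(G) since a·b = ab ≠ a²b⁻¹ = b·a.
Checking each of the 12 elements this way gives Z(G) = {e, a³}, of order 2.

Answer: {e, a³}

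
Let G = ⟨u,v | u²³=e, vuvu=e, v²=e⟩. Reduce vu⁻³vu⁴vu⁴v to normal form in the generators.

Multiply left to right, reducing at each step:
  v · u⁻³ = u³v
  (u³v) · v = u³
  (u³) · u⁴ = u⁷
  (u⁷) · v = u⁷v
  (u⁷v) · u⁴ = u³v
  (u³v) · v = u³

Answer: u³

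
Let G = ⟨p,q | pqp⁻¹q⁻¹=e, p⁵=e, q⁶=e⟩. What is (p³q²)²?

Compute successive powers of (p³q²), reducing at each step:
  (p³q²)²: (p³q²) · p³ = pq²;   (pq²) · q² = pq⁴

Answer: pq⁴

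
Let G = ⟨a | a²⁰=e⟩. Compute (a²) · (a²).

Compute (a²) · (a²) by multiplying left to right and reducing via the relations at each step:
  (a²) · a² = a⁴

Answer: a⁴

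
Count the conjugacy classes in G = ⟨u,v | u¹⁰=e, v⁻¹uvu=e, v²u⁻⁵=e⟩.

The conjugacy classes (representative and size) are:
  [e] (size 1), [u] (size 2), [u⁸] (size 2), [u⁷] (size 2), [u⁴] (size 2), [u⁵] (size 1), [u⁴v] (size 5), [u²v⁻¹] (size 5).
Class equation: 1 + 2 + 2 + 2 + 2 + 1 + 5 + 5 = 20 = |G|. So G has 8 conjugacy classes.

Answer: 8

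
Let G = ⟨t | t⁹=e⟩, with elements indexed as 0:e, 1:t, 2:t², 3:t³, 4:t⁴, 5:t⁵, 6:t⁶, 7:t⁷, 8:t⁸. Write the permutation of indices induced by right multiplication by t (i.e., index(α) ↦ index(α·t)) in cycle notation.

(0 1 2 3 4 5 6 7 8)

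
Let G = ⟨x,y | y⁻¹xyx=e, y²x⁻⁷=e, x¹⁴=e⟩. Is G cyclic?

Every cyclic group is abelian. But x·y = xy while y·x = x⁶y⁻¹, so x·y ≠ y·x and G is not abelian. Hence G is not cyclic.

Answer: No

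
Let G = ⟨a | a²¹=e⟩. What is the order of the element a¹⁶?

Compute successive powers until reaching e:
  (a¹⁶)¹ = a¹⁶, (a¹⁶)² = a¹¹, (a¹⁶)³ = a⁶, (a¹⁶)⁴ = a, (a¹⁶)⁵ = a¹⁷, (a¹⁶)⁶ = a¹², (a¹⁶)⁷ = a⁷, (a¹⁶)⁸ = a², (a¹⁶)⁹ = a¹⁸, (a¹⁶)¹⁰ = a¹³, (a¹⁶)¹¹ = a⁸, (a¹⁶)¹² = a³, (a¹⁶)¹³ = a¹⁹, (a¹⁶)¹⁴ = a¹⁴, (a¹⁶)¹⁵ = a⁹, (a¹⁶)¹⁶ = a⁴, (a¹⁶)¹⁷ = a²⁰, (a¹⁶)¹⁸ = a¹⁵, (a¹⁶)¹⁹ = a¹⁰, (a¹⁶)²⁰ = a⁵, (a¹⁶)²¹ = e.
The smallest positive k with (a¹⁶)ᵏ = e is 21.

Answer: 21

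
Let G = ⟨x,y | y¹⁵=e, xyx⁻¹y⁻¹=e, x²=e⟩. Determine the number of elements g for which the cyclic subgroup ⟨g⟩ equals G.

G is cyclic of order 30. An element generates G iff its order is 30, and a cyclic group of order 30 has exactly φ(30) = 8 such elements.

Answer: 8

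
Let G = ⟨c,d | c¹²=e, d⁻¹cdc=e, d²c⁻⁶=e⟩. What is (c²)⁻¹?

The order of (c²) is 6 (smallest k with (c²)ᵏ = e), so (c²)⁻¹ = (c²)⁵ = c¹⁰.
Check: (c²) · (c¹⁰) → (c²) · c¹⁰ = e, giving e as required.

Answer: c¹⁰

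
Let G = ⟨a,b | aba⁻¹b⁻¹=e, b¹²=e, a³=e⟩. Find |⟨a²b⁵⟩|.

|⟨a²b⁵⟩| equals the order of a²b⁵. Compute successive powers until reaching e:
  (a²b⁵)¹ = a²b⁵, (a²b⁵)² = ab¹⁰, (a²b⁵)³ = b³, (a²b⁵)⁴ = a²b⁸, (a²b⁵)⁵ = ab, (a²b⁵)⁶ = b⁶, (a²b⁵)⁷ = a²b¹¹, (a²b⁵)⁸ = ab⁴, (a²b⁵)⁹ = b⁹, (a²b⁵)¹⁰ = a²b², (a²b⁵)¹¹ = ab⁷, (a²b⁵)¹² = e.
The smallest positive k with (a²b⁵)ᵏ = e is 12, so |⟨a²b⁵⟩| = 12.

Answer: 12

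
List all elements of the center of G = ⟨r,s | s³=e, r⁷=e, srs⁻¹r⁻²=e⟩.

An element z ∈ Z(G) iff z commutes with every generator.
For example e is central: e·r = r = r·e; e·s = s = s·e.
Whereas r ∉ Z(G) since r·s = rs ≠ r²s = s·r.
Checking each of the 21 elements this way gives Z(G) = {e}, of order 1.

Answer: {e}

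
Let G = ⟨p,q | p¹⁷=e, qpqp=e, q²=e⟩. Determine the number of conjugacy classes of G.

The conjugacy classes (representative and size) are:
  [e] (size 1), [p¹⁶] (size 2), [p²] (size 2), [p³] (size 2), [p¹³] (size 2), [p¹²] (size 2), [p⁶] (size 2), [p¹⁰] (size 2), [p⁹] (size 2), [p⁷q] (size 17).
Class equation: 1 + 2 + 2 + 2 + 2 + 2 + 2 + 2 + 2 + 17 = 34 = |G|. So G has 10 conjugacy classes.

Answer: 10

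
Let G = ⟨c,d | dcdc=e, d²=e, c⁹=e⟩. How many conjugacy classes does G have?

The conjugacy classes (representative and size) are:
  [e] (size 1), [c⁸] (size 2), [c⁷] (size 2), [c⁶] (size 2), [c⁵] (size 2), [c⁴d] (size 9).
Class equation: 1 + 2 + 2 + 2 + 2 + 9 = 18 = |G|. So G has 6 conjugacy classes.

Answer: 6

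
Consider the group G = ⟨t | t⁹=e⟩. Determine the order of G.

G is generated by a single element, so G is cyclic. The relator gives t⁹ = e and no smaller power is forced to be e, so the 9 powers {e, t, t², t³, t⁴, t⁵, t⁶, t⁷, t⁸} are distinct. Hence |G| = 9.

Answer: 9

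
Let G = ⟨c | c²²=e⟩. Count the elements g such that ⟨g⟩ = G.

G is cyclic of order 22. An element generates G iff its order is 22, and a cyclic group of order 22 has exactly φ(22) = 10 such elements.

Answer: 10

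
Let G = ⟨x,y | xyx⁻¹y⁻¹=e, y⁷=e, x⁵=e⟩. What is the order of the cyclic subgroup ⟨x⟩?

|⟨x⟩| equals the order of x. Compute successive powers until reaching e:
  x¹ = x, x² = x², x³ = x³, x⁴ = x⁴, x⁵ = e.
The smallest positive k with xᵏ = e is 5, so |⟨x⟩| = 5.

Answer: 5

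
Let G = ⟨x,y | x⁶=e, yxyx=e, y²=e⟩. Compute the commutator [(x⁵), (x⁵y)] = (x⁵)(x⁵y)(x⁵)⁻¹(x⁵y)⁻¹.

[(x⁵), (x⁵y)] = (x⁵)·(x⁵y)·(x⁵)⁻¹·(x⁵y)⁻¹.
  (x⁵) · (x⁵y) = x⁴y
  (x⁴y) · x = x³y
  (x³y) · (x⁵y) = x⁴

Answer: x⁴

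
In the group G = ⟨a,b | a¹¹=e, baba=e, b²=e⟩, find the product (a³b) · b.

Compute (a³b) · b by multiplying left to right and reducing via the relations at each step:
  (a³b) · b = a³

Answer: a³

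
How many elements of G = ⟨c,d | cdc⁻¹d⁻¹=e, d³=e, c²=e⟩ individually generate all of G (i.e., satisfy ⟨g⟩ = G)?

G is cyclic of order 6. An element generates G iff its order is 6, and a cyclic group of order 6 has exactly φ(6) = 2 such elements.

Answer: 2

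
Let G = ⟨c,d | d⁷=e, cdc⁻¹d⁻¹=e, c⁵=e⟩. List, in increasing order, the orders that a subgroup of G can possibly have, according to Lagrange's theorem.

|G| = 35 = 5 · 7. By Lagrange's theorem the order of any subgroup divides 35; the divisors of 35 are 1, 5, 7, 35.

Answer: 1, 5, 7, 35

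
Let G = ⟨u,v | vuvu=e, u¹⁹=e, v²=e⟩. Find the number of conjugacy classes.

The conjugacy classes (representative and size) are:
  [e] (size 1), [u¹⁸] (size 2), [u²] (size 2), [u¹⁶] (size 2), [u⁴] (size 2), [u¹⁴] (size 2), [u¹³] (size 2), [u¹²] (size 2), [u⁸] (size 2), [u⁹] (size 2), [v] (size 19).
Class equation: 1 + 2 + 2 + 2 + 2 + 2 + 2 + 2 + 2 + 2 + 19 = 38 = |G|. So G has 11 conjugacy classes.

Answer: 11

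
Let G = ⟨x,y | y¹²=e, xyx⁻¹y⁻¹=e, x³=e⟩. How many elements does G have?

Enumerate words in the generators, reducing via the relations: the distinct elements are
  {e, x, y, xy, x², y², y³, y⁴, y⁵, y⁶, y⁷, y⁸, y⁹, xy², xy³, xy⁴, xy⁵, xy⁶, xy⁷, xy⁸, xy⁹, x²y, y¹¹, y¹⁰, xy¹¹, xy¹⁰, x²y², x²y³, x²y⁴, x²y⁵, x²y⁶, x²y⁷, x²y⁸, x²y⁹, x²y¹¹, x²y¹⁰}.
No further products give new elements, so |G| = 36.

Answer: 36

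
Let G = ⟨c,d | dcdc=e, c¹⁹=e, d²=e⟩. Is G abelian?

c·d = cd but d·c = c¹⁸d, so c·d ≠ d·c and G is not abelian.

Answer: No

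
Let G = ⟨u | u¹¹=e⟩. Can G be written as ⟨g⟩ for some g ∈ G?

|G| = 11. The element u has order 11 (its powers give 11 distinct elements), so ⟨u⟩ = G and G is cyclic.

Answer: Yes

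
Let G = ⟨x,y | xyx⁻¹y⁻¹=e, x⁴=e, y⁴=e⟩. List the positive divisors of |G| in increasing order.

|G| = 16 = 2⁴. By Lagrange's theorem the order of any subgroup divides 16; the divisors of 16 are 1, 2, 4, 8, 16.

Answer: 1, 2, 4, 8, 16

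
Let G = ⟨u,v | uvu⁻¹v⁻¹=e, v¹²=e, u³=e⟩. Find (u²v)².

Compute successive powers of (u²v), reducing at each step:
  (u²v)²: (u²v) · u² = uv;   (uv) · v = uv²

Answer: uv²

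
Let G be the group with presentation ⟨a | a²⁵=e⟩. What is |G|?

G is generated by a single element, so G is cyclic. The relator gives a²⁵ = e and no smaller power is forced to be e, so the 25 powers {a, e, a², a³, a⁴, a⁵, a⁶, a⁷, a⁸, a⁹, a²², a²³, a²¹, a²⁰, a²⁴, a¹², a¹³, a¹¹, a¹⁰, a¹⁴, a¹⁵, a¹⁶, a¹⁷, a¹⁸, a¹⁹} are distinct. Hence |G| = 25.

Answer: 25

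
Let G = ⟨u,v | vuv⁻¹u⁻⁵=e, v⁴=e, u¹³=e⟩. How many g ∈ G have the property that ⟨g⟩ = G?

⟨g⟩ = G would require ord(g) = |G| = 52, but the maximum element order in G is 13 < 52. So G is not cyclic and no single element generates it: the count is 0.

Answer: 0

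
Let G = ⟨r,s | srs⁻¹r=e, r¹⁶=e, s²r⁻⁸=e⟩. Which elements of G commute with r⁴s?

⟨r⁴s⟩ ⊆ C_G(r⁴s) since powers of r⁴s commute with r⁴s; so |C_G(r⁴s)| ≥ |⟨r⁴s⟩| = 4.
By orbit–stabilizer, |C_G(r⁴s)| = |G| / |conj. class of r⁴s| = 32 / 8 = 4.
The 4 elements commuting with r⁴s are {e, r⁸, r⁴s, r⁴s⁻¹}.

Answer: {e, r⁸, r⁴s, r⁴s⁻¹}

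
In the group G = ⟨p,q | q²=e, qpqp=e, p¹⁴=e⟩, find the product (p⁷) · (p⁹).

Compute (p⁷) · (p⁹) by multiplying left to right and reducing via the relations at each step:
  (p⁷) · p⁹ = p²

Answer: p²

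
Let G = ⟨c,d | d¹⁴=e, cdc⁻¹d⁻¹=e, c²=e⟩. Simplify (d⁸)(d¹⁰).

Compute (d⁸) · (d¹⁰) by multiplying left to right and reducing via the relations at each step:
  (d⁸) · d¹⁰ = d⁴

Answer: d⁴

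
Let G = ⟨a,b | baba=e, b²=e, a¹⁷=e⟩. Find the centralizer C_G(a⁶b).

⟨a⁶b⟩ ⊆ C_G(a⁶b) since powers of a⁶b commute with a⁶b; so |C_G(a⁶b)| ≥ |⟨a⁶b⟩| = 2.
By orbit–stabilizer, |C_G(a⁶b)| = |G| / |conj. class of a⁶b| = 34 / 17 = 2.
The 2 elements commuting with a⁶b are {e, a⁶b}.

Answer: {e, a⁶b}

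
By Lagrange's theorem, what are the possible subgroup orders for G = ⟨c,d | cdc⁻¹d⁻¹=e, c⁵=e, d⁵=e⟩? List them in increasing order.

|G| = 25 = 5². By Lagrange's theorem the order of any subgroup divides 25; the divisors of 25 are 1, 5, 25.

Answer: 1, 5, 25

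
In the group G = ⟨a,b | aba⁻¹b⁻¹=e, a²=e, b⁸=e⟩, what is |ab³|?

Compute successive powers until reaching e:
  (ab³)¹ = ab³, (ab³)² = b⁶, (ab³)³ = ab, (ab³)⁴ = b⁴, (ab³)⁵ = ab⁷, (ab³)⁶ = b², (ab³)⁷ = ab⁵, (ab³)⁸ = e.
The smallest positive k with (ab³)ᵏ = e is 8.

Answer: 8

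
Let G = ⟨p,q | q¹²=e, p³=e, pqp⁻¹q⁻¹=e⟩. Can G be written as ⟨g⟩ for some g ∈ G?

|G| = 36, but the maximum element order in G is 12 < 36. No single element generates all of G, so G is not cyclic.

Answer: No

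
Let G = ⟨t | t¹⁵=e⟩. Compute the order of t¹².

Compute successive powers until reaching e:
  (t¹²)¹ = t¹², (t¹²)² = t⁹, (t¹²)³ = t⁶, (t¹²)⁴ = t³, (t¹²)⁵ = e.
The smallest positive k with (t¹²)ᵏ = e is 5.

Answer: 5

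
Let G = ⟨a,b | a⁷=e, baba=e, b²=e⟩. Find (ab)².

Compute successive powers of (ab), reducing at each step:
  (ab)²: (ab) · a = b;   b · b = e

Answer: e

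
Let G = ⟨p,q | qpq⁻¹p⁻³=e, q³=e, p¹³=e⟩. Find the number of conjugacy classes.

The conjugacy classes (representative and size) are:
  [e] (size 1), [p] (size 3), [p⁵] (size 3), [p¹⁰] (size 3), [p⁸] (size 3), [p¹⁰q] (size 13), [p⁷q²] (size 13).
Class equation: 1 + 3 + 3 + 3 + 3 + 13 + 13 = 39 = |G|. So G has 7 conjugacy classes.

Answer: 7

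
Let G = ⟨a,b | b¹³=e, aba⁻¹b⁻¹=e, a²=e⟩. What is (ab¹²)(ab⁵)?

Compute (ab¹²) · (ab⁵) by multiplying left to right and reducing via the relations at each step:
  (ab¹²) · a = b¹²
  (b¹²) · b⁵ = b⁴

Answer: b⁴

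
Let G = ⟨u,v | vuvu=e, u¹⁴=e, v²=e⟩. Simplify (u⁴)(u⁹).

Compute (u⁴) · (u⁹) by multiplying left to right and reducing via the relations at each step:
  (u⁴) · u⁹ = u¹³

Answer: u¹³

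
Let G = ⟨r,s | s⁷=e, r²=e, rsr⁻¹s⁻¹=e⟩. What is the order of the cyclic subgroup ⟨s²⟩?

|⟨s²⟩| equals the order of s². Compute successive powers until reaching e:
  (s²)¹ = s², (s²)² = s⁴, (s²)³ = s⁶, (s²)⁴ = s, (s²)⁵ = s³, (s²)⁶ = s⁵, (s²)⁷ = e.
The smallest positive k with (s²)ᵏ = e is 7, so |⟨s²⟩| = 7.

Answer: 7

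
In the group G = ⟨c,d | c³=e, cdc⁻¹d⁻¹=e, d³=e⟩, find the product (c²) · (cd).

Compute (c²) · (cd) by multiplying left to right and reducing via the relations at each step:
  (c²) · c = e
  e · d = d

Answer: d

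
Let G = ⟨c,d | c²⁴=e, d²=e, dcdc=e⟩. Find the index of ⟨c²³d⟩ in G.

First find ord(c²³d) by computing successive powers:
  (c²³d)¹ = c²³d, (c²³d)² = e.
So |⟨c²³d⟩| = ord(c²³d) = 2. With |G| = 48, by Lagrange [G : ⟨c²³d⟩] = 48/2 = 24.

Answer: 24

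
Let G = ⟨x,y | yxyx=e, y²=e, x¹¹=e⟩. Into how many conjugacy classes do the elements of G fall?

The conjugacy classes (representative and size) are:
  [e] (size 1), [x¹⁰] (size 2), [x²] (size 2), [x³] (size 2), [x⁷] (size 2), [x⁶] (size 2), [x²y] (size 11).
Class equation: 1 + 2 + 2 + 2 + 2 + 2 + 11 = 22 = |G|. So G has 7 conjugacy classes.

Answer: 7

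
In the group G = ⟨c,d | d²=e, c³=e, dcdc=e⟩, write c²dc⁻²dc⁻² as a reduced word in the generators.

Multiply left to right, reducing at each step:
  (c²) · d = c²d
  (c²d) · c⁻² = cd
  (cd) · d = c
  c · c⁻² = c²

Answer: c²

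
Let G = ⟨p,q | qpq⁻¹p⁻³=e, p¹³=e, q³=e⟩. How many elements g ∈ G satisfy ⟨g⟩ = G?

⟨g⟩ = G would require ord(g) = |G| = 39, but the maximum element order in G is 13 < 39. So G is not cyclic and no single element generates it: the count is 0.

Answer: 0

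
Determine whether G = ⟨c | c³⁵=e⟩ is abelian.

G has a single generator, so G is cyclic and hence abelian.

Answer: Yes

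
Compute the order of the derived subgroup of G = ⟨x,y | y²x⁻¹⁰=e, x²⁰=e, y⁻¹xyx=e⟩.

G' = [G, G] is generated by all commutators. The generator-pair commutators are: [x, y] = x².
The subgroup they normally generate is {e, x², x⁴, x⁶, x⁸, x¹⁰, x¹², x¹⁴, x¹⁶, x¹⁸}, of order 10.
Check: |G/G'| = 40/10 = 4 is the order of the abelianisation.

Answer: 10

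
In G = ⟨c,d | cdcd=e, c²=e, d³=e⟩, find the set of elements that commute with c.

⟨c⟩ ⊆ C_G(c) since powers of c commute with c; so |C_G(c)| ≥ |⟨c⟩| = 2.
By orbit–stabilizer, |C_G(c)| = |G| / |conj. class of c| = 6 / 3 = 2.
The 2 elements commuting with c are {e, c}.

Answer: {e, c}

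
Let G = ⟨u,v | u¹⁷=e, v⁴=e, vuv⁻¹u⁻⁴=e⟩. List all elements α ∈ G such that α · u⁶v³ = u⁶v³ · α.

⟨u⁶v³⟩ ⊆ C_G(u⁶v³) since powers of u⁶v³ commute with u⁶v³; so |C_G(u⁶v³)| ≥ |⟨u⁶v³⟩| = 4.
By orbit–stabilizer, |C_G(u⁶v³)| = |G| / |conj. class of u⁶v³| = 68 / 17 = 4.
The 4 elements commuting with u⁶v³ are {e, u⁶v³, u¹⁰v, u¹⁶v²}.

Answer: {e, u⁶v³, u¹⁰v, u¹⁶v²}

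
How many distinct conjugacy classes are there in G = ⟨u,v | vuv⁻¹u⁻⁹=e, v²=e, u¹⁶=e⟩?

The conjugacy classes (representative and size) are:
  [e] (size 1), [u⁹] (size 2), [u²] (size 1), [u³] (size 2), [u⁴] (size 1), [u¹³] (size 2), [u⁶] (size 1), [u¹⁵] (size 2), [u⁸] (size 1), [u¹⁰] (size 1), [u¹²] (size 1), [u¹⁴] (size 1), [v] (size 2), [uv] (size 2), [u²v] (size 2), [u¹¹v] (size 2), [u⁴v] (size 2), [u¹³v] (size 2), [u¹⁴v] (size 2), [u¹⁵v] (size 2).
Class equation: 1 + 2 + 1 + 2 + 1 + 2 + 1 + 2 + 1 + 1 + 1 + 1 + 2 + 2 + 2 + 2 + 2 + 2 + 2 + 2 = 32 = |G|. So G has 20 conjugacy classes.

Answer: 20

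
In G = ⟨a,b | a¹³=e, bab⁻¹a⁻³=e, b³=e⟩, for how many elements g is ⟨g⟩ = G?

⟨g⟩ = G would require ord(g) = |G| = 39, but the maximum element order in G is 13 < 39. So G is not cyclic and no single element generates it: the count is 0.

Answer: 0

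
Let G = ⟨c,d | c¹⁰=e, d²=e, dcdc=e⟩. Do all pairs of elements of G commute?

c·d = cd but d·c = c⁹d, so c·d ≠ d·c and G is not abelian.

Answer: No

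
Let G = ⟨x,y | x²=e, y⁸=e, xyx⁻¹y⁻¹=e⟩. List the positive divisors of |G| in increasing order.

|G| = 16 = 2⁴. By Lagrange's theorem the order of any subgroup divides 16; the divisors of 16 are 1, 2, 4, 8, 16.

Answer: 1, 2, 4, 8, 16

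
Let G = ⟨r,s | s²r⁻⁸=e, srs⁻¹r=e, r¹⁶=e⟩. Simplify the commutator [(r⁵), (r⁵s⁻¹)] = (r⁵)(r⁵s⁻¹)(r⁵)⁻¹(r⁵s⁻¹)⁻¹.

[(r⁵), (r⁵s⁻¹)] = (r⁵)·(r⁵s⁻¹)·(r⁵)⁻¹·(r⁵s⁻¹)⁻¹.
  (r⁵) · (r⁵s⁻¹) = r²s
  (r²s) · (r¹¹) = r⁷s
  (r⁷s) · (r⁵s) = r¹⁰

Answer: r¹⁰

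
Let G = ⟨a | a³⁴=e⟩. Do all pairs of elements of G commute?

G has a single generator, so G is cyclic and hence abelian.

Answer: Yes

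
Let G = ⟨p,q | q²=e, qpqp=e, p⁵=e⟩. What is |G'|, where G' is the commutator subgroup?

G' = [G, G] is generated by all commutators. The generator-pair commutators are: [p, q] = p².
The subgroup they normally generate is {e, p, p², p³, p⁴}, of order 5.
Check: |G/G'| = 10/5 = 2 is the order of the abelianisation.

Answer: 5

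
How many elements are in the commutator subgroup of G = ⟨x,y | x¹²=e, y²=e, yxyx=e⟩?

G' = [G, G] is generated by all commutators. The generator-pair commutators are: [x, y] = x².
The subgroup they normally generate is {e, x², x⁴, x⁶, x⁸, x¹⁰}, of order 6.
Check: |G/G'| = 24/6 = 4 is the order of the abelianisation.

Answer: 6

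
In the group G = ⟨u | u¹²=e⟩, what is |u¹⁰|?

Compute successive powers until reaching e:
  (u¹⁰)¹ = u¹⁰, (u¹⁰)² = u⁸, (u¹⁰)³ = u⁶, (u¹⁰)⁴ = u⁴, (u¹⁰)⁵ = u², (u¹⁰)⁶ = e.
The smallest positive k with (u¹⁰)ᵏ = e is 6.

Answer: 6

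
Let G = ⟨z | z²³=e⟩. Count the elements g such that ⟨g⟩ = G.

G is cyclic of order 23. An element generates G iff its order is 23, and a cyclic group of order 23 has exactly φ(23) = 22 such elements.

Answer: 22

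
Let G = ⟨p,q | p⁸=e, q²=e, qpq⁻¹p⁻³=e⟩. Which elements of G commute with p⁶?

⟨p⁶⟩ ⊆ C_G(p⁶) since powers of p⁶ commute with p⁶; so |C_G(p⁶)| ≥ |⟨p⁶⟩| = 4.
By orbit–stabilizer, |C_G(p⁶)| = |G| / |conj. class of p⁶| = 16 / 2 = 8.
The 8 elements commuting with p⁶ are {e, p, p², p³, p⁴, p⁵, p⁶, p⁷}.

Answer: {e, p, p², p³, p⁴, p⁵, p⁶, p⁷}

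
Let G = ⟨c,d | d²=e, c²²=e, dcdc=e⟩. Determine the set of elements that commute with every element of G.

An element z ∈ Z(G) iff z commutes with every generator.
For example c¹¹ is central: (c¹¹)·c = c¹² = c·(c¹¹); (c¹¹)·d = c¹¹d = d·(c¹¹).
Whereas c ∉ Z(G) since c·d = cd ≠ c²¹d = d·c.
Checking each of the 44 elements this way gives Z(G) = {e, c¹¹}, of order 2.

Answer: {e, c¹¹}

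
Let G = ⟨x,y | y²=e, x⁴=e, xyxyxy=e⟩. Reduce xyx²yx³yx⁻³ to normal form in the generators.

Multiply left to right, reducing at each step:
  x · y = xy
  (xy) · x² = xyx²
  (xyx²) · y = xyx²y
  (xyx²y) · x³ = x²yx²y
  (x²yx²y) · y = x²yx²
  (x²yx²) · x⁻³ = x²yx³

Answer: x²yx³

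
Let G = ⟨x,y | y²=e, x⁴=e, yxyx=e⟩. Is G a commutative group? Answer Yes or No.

x·y = xy but y·x = x³y, so x·y ≠ y·x and G is not abelian.

Answer: No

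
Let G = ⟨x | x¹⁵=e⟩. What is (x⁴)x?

Compute (x⁴) · x by multiplying left to right and reducing via the relations at each step:
  (x⁴) · x = x⁵

Answer: x⁵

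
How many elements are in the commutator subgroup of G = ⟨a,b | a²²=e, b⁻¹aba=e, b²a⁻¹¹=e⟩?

G' = [G, G] is generated by all commutators. The generator-pair commutators are: [a, b] = a².
The subgroup they normally generate is {e, a², a⁴, a⁶, a⁸, a¹⁰, a¹², a¹⁴, a¹⁶, a¹⁸, a²⁰}, of order 11.
Check: |G/G'| = 44/11 = 4 is the order of the abelianisation.

Answer: 11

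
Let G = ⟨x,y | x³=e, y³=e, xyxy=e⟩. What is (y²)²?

Compute successive powers of (y²), reducing at each step:
  (y²)²: (y²) · y² = y

Answer: y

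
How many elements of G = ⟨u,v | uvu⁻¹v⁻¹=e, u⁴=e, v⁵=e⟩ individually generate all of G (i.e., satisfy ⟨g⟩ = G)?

G is cyclic of order 20. An element generates G iff its order is 20, and a cyclic group of order 20 has exactly φ(20) = 8 such elements.

Answer: 8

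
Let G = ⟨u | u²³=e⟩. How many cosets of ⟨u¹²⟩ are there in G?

First find ord(u¹²) by computing successive powers:
  (u¹²)¹ = u¹², (u¹²)² = u, (u¹²)³ = u¹³, (u¹²)⁴ = u², (u¹²)⁵ = u¹⁴, (u¹²)⁶ = u³, (u¹²)⁷ = u¹⁵, (u¹²)⁸ = u⁴, (u¹²)⁹ = u¹⁶, (u¹²)¹⁰ = u⁵, (u¹²)¹¹ = u¹⁷, (u¹²)¹² = u⁶, (u¹²)¹³ = u¹⁸, (u¹²)¹⁴ = u⁷, (u¹²)¹⁵ = u¹⁹, (u¹²)¹⁶ = u⁸, (u¹²)¹⁷ = u²⁰, (u¹²)¹⁸ = u⁹, (u¹²)¹⁹ = u²¹, (u¹²)²⁰ = u¹⁰, (u¹²)²¹ = u²², (u¹²)²² = u¹¹, (u¹²)²³ = e.
So |⟨u¹²⟩| = ord(u¹²) = 23. With |G| = 23, by Lagrange [G : ⟨u¹²⟩] = 23/23 = 1.

Answer: 1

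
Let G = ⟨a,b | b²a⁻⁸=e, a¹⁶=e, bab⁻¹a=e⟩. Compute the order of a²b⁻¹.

Compute successive powers until reaching e:
  (a²b⁻¹)¹ = a²b⁻¹, (a²b⁻¹)² = a⁸, (a²b⁻¹)³ = a²b, (a²b⁻¹)⁴ = e.
The smallest positive k with (a²b⁻¹)ᵏ = e is 4.

Answer: 4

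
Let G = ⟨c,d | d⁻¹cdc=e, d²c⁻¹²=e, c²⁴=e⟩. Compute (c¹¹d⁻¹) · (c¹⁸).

Compute (c¹¹d⁻¹) · (c¹⁸) by multiplying left to right and reducing via the relations at each step:
  (c¹¹d⁻¹) · c¹⁸ = c⁵d

Answer: c⁵d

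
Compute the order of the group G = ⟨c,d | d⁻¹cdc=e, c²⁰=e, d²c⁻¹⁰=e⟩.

Enumerate words in the generators, reducing via the relations: the distinct elements are
  {c, d, e, cd, c², c³, c⁴, c⁵, c⁶, c⁷, c⁸, c⁹, c²d, c³d, c¹², c¹³, c¹¹, c¹⁰, c¹⁴, c¹⁵, c¹⁶, c¹⁷, c¹⁸, c¹⁹, c⁴d, c⁵d, c⁶d, c⁷d, c⁸d, c⁹d, d⁻¹, cd⁻¹, c²d⁻¹, c³d⁻¹, c⁴d⁻¹, c⁵d⁻¹, c⁶d⁻¹, c⁷d⁻¹, c⁸d⁻¹, c⁹d⁻¹}.
No further products give new elements, so |G| = 40.

Answer: 40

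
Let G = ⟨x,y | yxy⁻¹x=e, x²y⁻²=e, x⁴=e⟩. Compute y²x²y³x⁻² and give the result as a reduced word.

Multiply left to right, reducing at each step:
  (x²) · x² = e
  e · y³ = y⁻¹
  (y⁻¹) · x⁻² = y

Answer: y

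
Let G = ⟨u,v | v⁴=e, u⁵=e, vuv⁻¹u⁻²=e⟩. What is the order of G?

Enumerate words in the generators, reducing via the relations: the distinct elements are
  {e, u, v, uv, u², u³, u⁴, v², v³, uv², uv³, u²v, u³v, u⁴v, u²v², u²v³, u³v², u³v³, u⁴v², u⁴v³}.
No further products give new elements, so |G| = 20.

Answer: 20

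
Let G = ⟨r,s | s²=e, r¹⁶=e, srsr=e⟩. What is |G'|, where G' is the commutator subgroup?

G' = [G, G] is generated by all commutators. The generator-pair commutators are: [r, s] = r².
The subgroup they normally generate is {e, r², r⁴, r⁶, r⁸, r¹⁰, r¹², r¹⁴}, of order 8.
Check: |G/G'| = 32/8 = 4 is the order of the abelianisation.

Answer: 8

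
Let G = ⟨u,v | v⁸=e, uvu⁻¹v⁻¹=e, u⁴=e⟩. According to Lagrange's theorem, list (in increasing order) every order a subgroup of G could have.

|G| = 32 = 2⁵. By Lagrange's theorem the order of any subgroup divides 32; the divisors of 32 are 1, 2, 4, 8, 16, 32.

Answer: 1, 2, 4, 8, 16, 32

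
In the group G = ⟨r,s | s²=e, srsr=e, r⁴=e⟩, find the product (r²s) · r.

Compute (r²s) · r by multiplying left to right and reducing via the relations at each step:
  (r²s) · r = rs

Answer: rs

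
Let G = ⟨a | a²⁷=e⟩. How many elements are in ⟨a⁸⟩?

|⟨a⁸⟩| equals the order of a⁸. Compute successive powers until reaching e:
  (a⁸)¹ = a⁸, (a⁸)² = a¹⁶, (a⁸)³ = a²⁴, (a⁸)⁴ = a⁵, (a⁸)⁵ = a¹³, (a⁸)⁶ = a²¹, (a⁸)⁷ = a², (a⁸)⁸ = a¹⁰, (a⁸)⁹ = a¹⁸, (a⁸)¹⁰ = a²⁶, (a⁸)¹¹ = a⁷, (a⁸)¹² = a¹⁵, (a⁸)¹³ = a²³, (a⁸)¹⁴ = a⁴, (a⁸)¹⁵ = a¹², (a⁸)¹⁶ = a²⁰, (a⁸)¹⁷ = a, (a⁸)¹⁸ = a⁹, (a⁸)¹⁹ = a¹⁷, (a⁸)²⁰ = a²⁵, (a⁸)²¹ = a⁶, (a⁸)²² = a¹⁴, (a⁸)²³ = a²², (a⁸)²⁴ = a³, (a⁸)²⁵ = a¹¹, (a⁸)²⁶ = a¹⁹, (a⁸)²⁷ = e.
The smallest positive k with (a⁸)ᵏ = e is 27, so |⟨a⁸⟩| = 27.

Answer: 27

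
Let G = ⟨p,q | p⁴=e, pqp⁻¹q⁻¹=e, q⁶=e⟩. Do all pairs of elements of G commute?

Each pair of generators commutes: p·q = pq = q·p. Since the generators pairwise commute, every element of G commutes with every other, so G is abelian.

Answer: Yes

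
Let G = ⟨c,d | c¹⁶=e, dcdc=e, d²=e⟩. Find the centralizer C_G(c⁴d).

⟨c⁴d⟩ ⊆ C_G(c⁴d) since powers of c⁴d commute with c⁴d; so |C_G(c⁴d)| ≥ |⟨c⁴d⟩| = 2.
By orbit–stabilizer, |C_G(c⁴d)| = |G| / |conj. class of c⁴d| = 32 / 8 = 4.
The 4 elements commuting with c⁴d are {e, c⁸, c⁴d, c¹²d}.

Answer: {e, c⁸, c⁴d, c¹²d}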